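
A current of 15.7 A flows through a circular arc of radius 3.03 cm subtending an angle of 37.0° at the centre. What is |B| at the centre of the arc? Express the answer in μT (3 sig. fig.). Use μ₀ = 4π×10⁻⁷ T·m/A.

The Biot–Savart field of a circular arc at its centre is B = μ₀Iφ/(4πR), with φ = 0.6458 rad.
B = (4π×10⁻⁷ × 15.7 × 0.6458) / (4π × 0.0303) = 3.35×10⁻⁵ T.

B ≈ 33.5 μT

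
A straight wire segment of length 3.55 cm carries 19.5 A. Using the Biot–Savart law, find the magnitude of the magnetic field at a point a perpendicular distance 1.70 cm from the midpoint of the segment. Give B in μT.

For a finite straight segment, B = (μ₀I/4πd)(sinθ₁ + sinθ₂), where θ₁, θ₂ are the angles from the perpendicular to each end.
The perpendicular from the point meets the wire at its midpoint, so each end is L/2 = 0.01775 m away along the wire.
sinθ₁ = 0.01775/√(0.01775²+0.017²) = 0.7222; sinθ₂ = 0.01775/√(0.01775²+0.017²) = 0.7222.
B = (4π×10⁻⁷ × 19.5) / (4π × 0.017) × (0.7222 + 0.7222) = 1.66×10⁻⁴ T.

B ≈ 166 μT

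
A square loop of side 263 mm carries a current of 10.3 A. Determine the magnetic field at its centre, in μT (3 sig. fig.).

Each side is a finite straight segment at perpendicular distance d = a/(2 tan(π/4)) = 0.1315 m from the centre, with end-angles ±π/4.
One side contributes B₁ = (μ₀I/4πd)·2 sin(π/4) = 1.11×10⁻⁵ T.
All 4 sides add in the same direction: B = 4 × 1.11×10⁻⁵ = 4.43×10⁻⁵ T.

B ≈ 44.3 μT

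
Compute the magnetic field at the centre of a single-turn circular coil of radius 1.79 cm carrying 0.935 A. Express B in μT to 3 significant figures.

At the centre of a circular loop the Biot–Savart law gives B = μ₀I/(2R).
B = (4π×10⁻⁷ × 0.935) / (2 × 0.0179) = 3.28×10⁻⁵ T.

B ≈ 32.8 μT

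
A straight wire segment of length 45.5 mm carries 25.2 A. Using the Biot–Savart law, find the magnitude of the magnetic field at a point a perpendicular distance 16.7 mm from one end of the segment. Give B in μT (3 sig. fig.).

B ≈ 142 μT

For a finite straight segment, B = (μ₀I/4πd)(sinθ₁ + sinθ₂), where θ₁, θ₂ are the angles from the perpendicular to each end.
The perpendicular foot is at one end, so the two end-offsets along the wire are 0 and L = 0.0455 m.
sinθ₁ = 0/√(0²+0.0167²) = 0.0000; sinθ₂ = 0.0455/√(0.0455²+0.0167²) = 0.9388.
B = (4π×10⁻⁷ × 25.2) / (4π × 0.0167) × (0.0000 + 0.9388) = 1.42×10⁻⁴ T.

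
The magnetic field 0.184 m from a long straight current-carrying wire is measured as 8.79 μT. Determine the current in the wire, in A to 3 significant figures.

For a long straight wire B = μ₀I/(2πd), so I = 2πdB/μ₀.
I = 2π × 0.184 × 8.79×10⁻⁶ / (4π×10⁻⁷) = 8.09 A.

I ≈ 8.09 A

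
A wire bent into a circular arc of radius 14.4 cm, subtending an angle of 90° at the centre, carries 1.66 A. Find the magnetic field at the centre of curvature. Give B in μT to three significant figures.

The Biot–Savart field of a circular arc at its centre is B = μ₀Iφ/(4πR), with φ = 1.571 rad.
B = (4π×10⁻⁷ × 1.66 × 1.571) / (4π × 0.144) = 1.81×10⁻⁶ T.

B ≈ 1.81 μT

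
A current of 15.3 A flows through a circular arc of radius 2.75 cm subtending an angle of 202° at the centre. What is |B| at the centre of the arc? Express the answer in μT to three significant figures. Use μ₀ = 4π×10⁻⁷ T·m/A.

B ≈ 196 μT

The Biot–Savart field of a circular arc at its centre is B = μ₀Iφ/(4πR), with φ = 3.526 rad.
B = (4π×10⁻⁷ × 15.3 × 3.526) / (4π × 0.0275) = 1.96×10⁻⁴ T.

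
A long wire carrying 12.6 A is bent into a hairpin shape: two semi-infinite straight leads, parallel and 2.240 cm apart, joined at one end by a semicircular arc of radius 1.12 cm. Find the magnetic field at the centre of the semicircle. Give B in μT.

B ≈ 578 μT

The semicircular arc contributes B_arc = μ₀I·π/(4πR) = μ₀I/(4R) = 3.53×10⁻⁴ T.
Each semi-infinite lead is at perpendicular distance R = 0.0112 m from the centre, with the perpendicular foot at its near end, so it contributes μ₀I/(4πR); both point the same way, together 2.25×10⁻⁴ T.
Arc and leads all point the same direction: B = 3.53×10⁻⁴ + 2.25×10⁻⁴ = 5.78×10⁻⁴ T.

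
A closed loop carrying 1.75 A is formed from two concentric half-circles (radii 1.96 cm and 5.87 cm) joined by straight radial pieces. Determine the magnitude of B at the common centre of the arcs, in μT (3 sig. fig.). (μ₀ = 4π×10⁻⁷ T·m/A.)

B ≈ 18.7 μT

The radial connectors point toward the centre, so dl × r̂ = 0 and they contribute nothing.
Each semicircle gives μ₀I/(4R): inner arc 2.80×10⁻⁵ T, outer arc 9.37×10⁻⁶ T.
The two arcs carry current in opposite angular senses, so their fields oppose: B = |2.80×10⁻⁵ − 9.37×10⁻⁶| = 1.87×10⁻⁵ T.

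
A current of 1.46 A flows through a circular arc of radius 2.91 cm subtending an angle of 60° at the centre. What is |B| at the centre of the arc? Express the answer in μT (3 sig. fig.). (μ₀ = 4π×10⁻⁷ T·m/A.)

The Biot–Savart field of a circular arc at its centre is B = μ₀Iφ/(4πR), with φ = 1.047 rad.
B = (4π×10⁻⁷ × 1.46 × 1.047) / (4π × 0.0291) = 5.25×10⁻⁶ T.

B ≈ 5.25 μT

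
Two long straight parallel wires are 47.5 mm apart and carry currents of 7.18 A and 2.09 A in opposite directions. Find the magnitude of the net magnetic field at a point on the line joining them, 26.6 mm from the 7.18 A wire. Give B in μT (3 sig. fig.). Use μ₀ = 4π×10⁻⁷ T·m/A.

B ≈ 74.0 μT

Each long wire gives B = μ₀I/(2πd). Distances are d₁ = 0.0266 m and d₂ = 0.0209 m.
B₁ = 5.40×10⁻⁵ T, B₂ = 2.00×10⁻⁵ T.
Between antiparallel currents both contributions point the same way, so they add. B = B₁ + B₂ = 5.40×10⁻⁵ + 2.00×10⁻⁵ = 7.40×10⁻⁵ T.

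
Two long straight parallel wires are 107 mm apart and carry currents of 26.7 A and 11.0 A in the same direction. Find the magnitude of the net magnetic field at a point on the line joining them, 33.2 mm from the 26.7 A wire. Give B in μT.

B ≈ 131 μT

Each long wire gives B = μ₀I/(2πd). Distances are d₁ = 0.0332 m and d₂ = 0.0738 m.
B₁ = 1.61×10⁻⁴ T, B₂ = 2.98×10⁻⁵ T.
Between parallel currents the two contributions point in opposite directions, so they subtract. B = |B₁ − B₂| = |1.61×10⁻⁴ − 2.98×10⁻⁵| = 1.31×10⁻⁴ T.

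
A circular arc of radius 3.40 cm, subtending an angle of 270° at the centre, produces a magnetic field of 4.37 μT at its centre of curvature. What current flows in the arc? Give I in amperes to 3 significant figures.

I ≈ 0.315 A

For a circular arc, B = μ₀Iφ/(4πR) with φ in radians; here φ = 4.712 rad.
So I = 4πRB/(μ₀φ) = 4π × 0.034 × 4.37×10⁻⁶ / (4π×10⁻⁷ × 4.712) = 0.315 A.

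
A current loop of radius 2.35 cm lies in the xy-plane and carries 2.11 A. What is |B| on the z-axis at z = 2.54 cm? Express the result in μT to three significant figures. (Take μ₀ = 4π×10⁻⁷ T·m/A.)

On the axis of a circular loop, B = μ₀IR² / [2(R²+z²)^(3/2)].
R² + z² = (0.0235)² + (0.0254)² = 0.001197 m², and (R²+z²)^(3/2) = 4.14×10⁻⁵ m³.
B = (4π×10⁻⁷ × 2.11 × 0.0005523) / (2 × 4.14×10⁻⁵) = 1.77×10⁻⁵ T.

B ≈ 17.7 μT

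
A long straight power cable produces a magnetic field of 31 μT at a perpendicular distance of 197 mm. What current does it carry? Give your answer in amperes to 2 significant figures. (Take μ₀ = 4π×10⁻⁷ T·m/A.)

I ≈ 31 A

For a long straight wire B = μ₀I/(2πd), so I = 2πdB/μ₀.
I = 2π × 0.197 × 3.10×10⁻⁵ / (4π×10⁻⁷) = 30.5 A.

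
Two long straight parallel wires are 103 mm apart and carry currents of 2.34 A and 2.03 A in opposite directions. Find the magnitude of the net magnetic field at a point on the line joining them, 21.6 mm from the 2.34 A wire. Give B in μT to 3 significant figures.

B ≈ 26.7 μT

Each long wire gives B = μ₀I/(2πd). Distances are d₁ = 0.0216 m and d₂ = 0.0814 m.
B₁ = 2.17×10⁻⁵ T, B₂ = 4.99×10⁻⁶ T.
Between antiparallel currents both contributions point the same way, so they add. B = B₁ + B₂ = 2.17×10⁻⁵ + 4.99×10⁻⁶ = 2.67×10⁻⁵ T.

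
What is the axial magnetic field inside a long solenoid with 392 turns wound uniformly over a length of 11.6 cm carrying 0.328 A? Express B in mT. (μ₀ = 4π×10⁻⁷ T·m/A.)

Inside a long solenoid, B = μ₀nI with n = 3379 turns/m.
B = 4π×10⁻⁷ × 3379 × 0.328 = 1.39×10⁻³ T.

B ≈ 1.39 mT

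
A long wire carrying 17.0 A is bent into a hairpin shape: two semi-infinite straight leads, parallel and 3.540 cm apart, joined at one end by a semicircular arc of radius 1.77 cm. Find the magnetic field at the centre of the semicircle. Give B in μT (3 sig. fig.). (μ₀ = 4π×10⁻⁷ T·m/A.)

B ≈ 494 μT

The semicircular arc contributes B_arc = μ₀I·π/(4πR) = μ₀I/(4R) = 3.02×10⁻⁴ T.
Each semi-infinite lead is at perpendicular distance R = 0.0177 m from the centre, with the perpendicular foot at its near end, so it contributes μ₀I/(4πR); both point the same way, together 1.92×10⁻⁴ T.
Arc and leads all point the same direction: B = 3.02×10⁻⁴ + 1.92×10⁻⁴ = 4.94×10⁻⁴ T.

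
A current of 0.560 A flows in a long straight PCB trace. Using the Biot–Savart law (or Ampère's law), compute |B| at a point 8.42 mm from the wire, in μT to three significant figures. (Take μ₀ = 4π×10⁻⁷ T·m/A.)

B ≈ 13.3 μT

For an infinitely long straight wire, B = μ₀I/(2πd).
B = (4π×10⁻⁷ × 0.560) / (2π × 0.00842) = 1.33×10⁻⁵ T.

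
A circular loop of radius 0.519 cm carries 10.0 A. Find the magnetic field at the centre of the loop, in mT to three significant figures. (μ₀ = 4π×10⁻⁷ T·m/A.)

At the centre of a circular loop the Biot–Savart law gives B = μ₀I/(2R).
B = (4π×10⁻⁷ × 10.0) / (2 × 0.00519) = 1.21×10⁻³ T.

B ≈ 1.21 mT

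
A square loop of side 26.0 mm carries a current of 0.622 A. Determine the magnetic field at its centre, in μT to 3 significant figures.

B ≈ 27.1 μT

Each side is a finite straight segment at perpendicular distance d = a/(2 tan(π/4)) = 0.013 m from the centre, with end-angles ±π/4.
One side contributes B₁ = (μ₀I/4πd)·2 sin(π/4) = 6.77×10⁻⁶ T.
All 4 sides add in the same direction: B = 4 × 6.77×10⁻⁶ = 2.71×10⁻⁵ T.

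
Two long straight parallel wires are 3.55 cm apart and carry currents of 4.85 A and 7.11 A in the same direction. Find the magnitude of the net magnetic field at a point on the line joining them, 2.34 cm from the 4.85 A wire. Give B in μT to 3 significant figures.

Each long wire gives B = μ₀I/(2πd). Distances are d₁ = 0.0234 m and d₂ = 0.0121 m.
B₁ = 4.15×10⁻⁵ T, B₂ = 1.18×10⁻⁴ T.
Between parallel currents the two contributions point in opposite directions, so they subtract. B = |B₁ − B₂| = |4.15×10⁻⁵ − 1.18×10⁻⁴| = 7.61×10⁻⁵ T.

B ≈ 76.1 μT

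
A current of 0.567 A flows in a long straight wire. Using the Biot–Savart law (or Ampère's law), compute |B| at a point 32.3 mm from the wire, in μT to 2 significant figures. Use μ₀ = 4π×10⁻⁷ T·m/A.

For an infinitely long straight wire, B = μ₀I/(2πd).
B = (4π×10⁻⁷ × 0.567) / (2π × 0.0323) = 3.51×10⁻⁶ T.

B ≈ 3.5 μT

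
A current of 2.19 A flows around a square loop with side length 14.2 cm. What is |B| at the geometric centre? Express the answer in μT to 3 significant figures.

B ≈ 17.4 μT

Each side is a finite straight segment at perpendicular distance d = a/(2 tan(π/4)) = 0.071 m from the centre, with end-angles ±π/4.
One side contributes B₁ = (μ₀I/4πd)·2 sin(π/4) = 4.36×10⁻⁶ T.
All 4 sides add in the same direction: B = 4 × 4.36×10⁻⁶ = 1.74×10⁻⁵ T.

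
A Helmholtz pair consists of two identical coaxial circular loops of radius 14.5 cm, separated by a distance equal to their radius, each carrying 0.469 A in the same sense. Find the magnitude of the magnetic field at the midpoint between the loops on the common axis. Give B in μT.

Each loop contributes B = μ₀IR²/[2(R²+z²)^(3/2)] on the axis, with z measured from that loop.
Loop 1 (z = 0.0725 m): B₁ = 1.45×10⁻⁶ T. Loop 2 (z = 0.0725 m): B₂ = 1.45×10⁻⁶ T.
The fields add: B = B₁ + B₂ = 2.91×10⁻⁶ T.

B ≈ 2.91 μT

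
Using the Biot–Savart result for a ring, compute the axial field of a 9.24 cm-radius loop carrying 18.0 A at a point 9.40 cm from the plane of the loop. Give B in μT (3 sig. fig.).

On the axis of a circular loop, B = μ₀IR² / [2(R²+z²)^(3/2)].
R² + z² = (0.0924)² + (0.094)² = 0.01737 m², and (R²+z²)^(3/2) = 2.29×10⁻³ m³.
B = (4π×10⁻⁷ × 18.0 × 0.008538) / (2 × 2.29×10⁻³) = 4.22×10⁻⁵ T.

B ≈ 42.2 μT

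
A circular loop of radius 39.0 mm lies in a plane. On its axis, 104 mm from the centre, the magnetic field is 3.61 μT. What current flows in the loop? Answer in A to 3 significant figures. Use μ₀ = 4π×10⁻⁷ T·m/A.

I ≈ 5.18 A

On the axis of a loop, B = μ₀IR²/[2(R²+z²)^(3/2)], so I = 2B(R²+z²)^(3/2)/(μ₀R²).
R² + z² = 0.001521 + 0.01082 = 0.01234 m²; raised to 3/2 gives 1.37×10⁻³ m³.
I = 2 × 3.61×10⁻⁶ × 1.37×10⁻³ / (1.26×10⁻⁶ × 0.001521) = 5.18 A.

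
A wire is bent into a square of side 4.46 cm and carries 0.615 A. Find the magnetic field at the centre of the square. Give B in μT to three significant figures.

B ≈ 15.6 μT

Each side is a finite straight segment at perpendicular distance d = a/(2 tan(π/4)) = 0.0223 m from the centre, with end-angles ±π/4.
One side contributes B₁ = (μ₀I/4πd)·2 sin(π/4) = 3.90×10⁻⁶ T.
All 4 sides add in the same direction: B = 4 × 3.90×10⁻⁶ = 1.56×10⁻⁵ T.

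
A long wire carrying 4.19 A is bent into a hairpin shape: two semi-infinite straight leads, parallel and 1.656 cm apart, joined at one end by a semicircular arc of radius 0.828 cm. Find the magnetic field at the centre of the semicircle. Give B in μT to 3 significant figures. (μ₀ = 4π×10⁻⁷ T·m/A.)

The semicircular arc contributes B_arc = μ₀I·π/(4πR) = μ₀I/(4R) = 1.59×10⁻⁴ T.
Each semi-infinite lead is at perpendicular distance R = 0.00828 m from the centre, with the perpendicular foot at its near end, so it contributes μ₀I/(4πR); both point the same way, together 1.01×10⁻⁴ T.
Arc and leads all point the same direction: B = 1.59×10⁻⁴ + 1.01×10⁻⁴ = 2.60×10⁻⁴ T.

B ≈ 260 μT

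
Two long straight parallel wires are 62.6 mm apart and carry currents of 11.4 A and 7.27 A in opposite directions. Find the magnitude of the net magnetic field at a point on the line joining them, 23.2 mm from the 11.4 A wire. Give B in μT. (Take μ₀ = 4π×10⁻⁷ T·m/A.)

B ≈ 135 μT

Each long wire gives B = μ₀I/(2πd). Distances are d₁ = 0.0232 m and d₂ = 0.0394 m.
B₁ = 9.83×10⁻⁵ T, B₂ = 3.69×10⁻⁵ T.
Between antiparallel currents both contributions point the same way, so they add. B = B₁ + B₂ = 9.83×10⁻⁵ + 3.69×10⁻⁵ = 1.35×10⁻⁴ T.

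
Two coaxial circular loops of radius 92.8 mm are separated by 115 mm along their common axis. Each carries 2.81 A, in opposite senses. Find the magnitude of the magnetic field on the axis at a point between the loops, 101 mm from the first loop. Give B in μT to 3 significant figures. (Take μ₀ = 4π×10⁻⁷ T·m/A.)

Each loop contributes B = μ₀IR²/[2(R²+z²)^(3/2)] on the axis, with z measured from that loop.
Loop 1 (z = 0.101 m): B₁ = 5.89×10⁻⁶ T. Loop 2 (z = 0.014 m): B₂ = 1.84×10⁻⁵ T.
The fields oppose: B = |B₁ − B₂| = 1.25×10⁻⁵ T.

B ≈ 12.5 μT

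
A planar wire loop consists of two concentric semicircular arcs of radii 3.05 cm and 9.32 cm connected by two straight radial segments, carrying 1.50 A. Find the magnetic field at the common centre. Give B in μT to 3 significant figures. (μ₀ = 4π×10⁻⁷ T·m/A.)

B ≈ 10.4 μT

The radial connectors point toward the centre, so dl × r̂ = 0 and they contribute nothing.
Each semicircle gives μ₀I/(4R): inner arc 1.55×10⁻⁵ T, outer arc 5.06×10⁻⁶ T.
The two arcs carry current in opposite angular senses, so their fields oppose: B = |1.55×10⁻⁵ − 5.06×10⁻⁶| = 1.04×10⁻⁵ T.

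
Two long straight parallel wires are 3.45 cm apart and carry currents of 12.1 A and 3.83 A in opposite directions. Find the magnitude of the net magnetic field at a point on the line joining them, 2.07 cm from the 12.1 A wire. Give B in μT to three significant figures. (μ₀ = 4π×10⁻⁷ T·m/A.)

Each long wire gives B = μ₀I/(2πd). Distances are d₁ = 0.0207 m and d₂ = 0.0138 m.
B₁ = 1.17×10⁻⁴ T, B₂ = 5.55×10⁻⁵ T.
Between antiparallel currents both contributions point the same way, so they add. B = B₁ + B₂ = 1.17×10⁻⁴ + 5.55×10⁻⁵ = 1.72×10⁻⁴ T.

B ≈ 172 μT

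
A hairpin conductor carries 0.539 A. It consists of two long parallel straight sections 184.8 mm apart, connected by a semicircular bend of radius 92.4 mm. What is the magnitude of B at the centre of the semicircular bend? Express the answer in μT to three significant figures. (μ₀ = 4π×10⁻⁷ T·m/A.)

The semicircular arc contributes B_arc = μ₀I·π/(4πR) = μ₀I/(4R) = 1.83×10⁻⁶ T.
Each semi-infinite lead is at perpendicular distance R = 0.0924 m from the centre, with the perpendicular foot at its near end, so it contributes μ₀I/(4πR); both point the same way, together 1.17×10⁻⁶ T.
Arc and leads all point the same direction: B = 1.83×10⁻⁶ + 1.17×10⁻⁶ = 3.00×10⁻⁶ T.

B ≈ 3.00 μT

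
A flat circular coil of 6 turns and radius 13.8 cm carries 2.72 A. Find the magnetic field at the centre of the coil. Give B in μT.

For an N-turn flat coil, B = Nμ₀I/(2R) with R = 0.138 m.
B = 6 × 1.24×10⁻⁵ T = 7.43×10⁻⁵ T.

B ≈ 74.3 μT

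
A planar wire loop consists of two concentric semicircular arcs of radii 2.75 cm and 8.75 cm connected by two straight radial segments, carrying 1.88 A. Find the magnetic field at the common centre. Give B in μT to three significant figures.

B ≈ 14.7 μT

The radial connectors point toward the centre, so dl × r̂ = 0 and they contribute nothing.
Each semicircle gives μ₀I/(4R): inner arc 2.15×10⁻⁵ T, outer arc 6.75×10⁻⁶ T.
The two arcs carry current in opposite angular senses, so their fields oppose: B = |2.15×10⁻⁵ − 6.75×10⁻⁶| = 1.47×10⁻⁵ T.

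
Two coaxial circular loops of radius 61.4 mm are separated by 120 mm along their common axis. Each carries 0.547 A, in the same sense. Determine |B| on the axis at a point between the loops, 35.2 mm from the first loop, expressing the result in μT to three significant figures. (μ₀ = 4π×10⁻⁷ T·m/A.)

Each loop contributes B = μ₀IR²/[2(R²+z²)^(3/2)] on the axis, with z measured from that loop.
Loop 1 (z = 0.0352 m): B₁ = 3.65×10⁻⁶ T. Loop 2 (z = 0.0848 m): B₂ = 1.13×10⁻⁶ T.
The fields add: B = B₁ + B₂ = 4.78×10⁻⁶ T.

B ≈ 4.78 μT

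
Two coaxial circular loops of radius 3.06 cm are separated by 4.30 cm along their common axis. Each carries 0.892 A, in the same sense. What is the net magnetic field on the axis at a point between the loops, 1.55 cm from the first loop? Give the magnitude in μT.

B ≈ 20.5 μT

Each loop contributes B = μ₀IR²/[2(R²+z²)^(3/2)] on the axis, with z measured from that loop.
Loop 1 (z = 0.0155 m): B₁ = 1.30×10⁻⁵ T. Loop 2 (z = 0.0275 m): B₂ = 7.54×10⁻⁶ T.
The fields add: B = B₁ + B₂ = 2.05×10⁻⁵ T.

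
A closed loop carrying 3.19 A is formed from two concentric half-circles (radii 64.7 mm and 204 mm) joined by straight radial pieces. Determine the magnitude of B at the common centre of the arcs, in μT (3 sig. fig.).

B ≈ 10.6 μT

The radial connectors point toward the centre, so dl × r̂ = 0 and they contribute nothing.
Each semicircle gives μ₀I/(4R): inner arc 1.55×10⁻⁵ T, outer arc 4.91×10⁻⁶ T.
The two arcs carry current in opposite angular senses, so their fields oppose: B = |1.55×10⁻⁵ − 4.91×10⁻⁶| = 1.06×10⁻⁵ T.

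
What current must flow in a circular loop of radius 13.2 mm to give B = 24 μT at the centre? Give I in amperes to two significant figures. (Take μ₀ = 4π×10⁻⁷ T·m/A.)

I ≈ 0.50 A

At the centre of a circular loop B = μ₀I/(2R), so I = 2RB/μ₀.
With R = 0.0132 m, I = 2 × 0.0132 × 2.40×10⁻⁵ / (4π×10⁻⁷) = 0.504 A.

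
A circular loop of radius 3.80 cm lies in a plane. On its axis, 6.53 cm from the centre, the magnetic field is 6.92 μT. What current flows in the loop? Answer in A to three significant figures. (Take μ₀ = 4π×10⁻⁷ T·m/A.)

I ≈ 3.29 A

On the axis of a loop, B = μ₀IR²/[2(R²+z²)^(3/2)], so I = 2B(R²+z²)^(3/2)/(μ₀R²).
R² + z² = 0.001444 + 0.004264 = 0.005708 m²; raised to 3/2 gives 4.31×10⁻⁴ m³.
I = 2 × 6.92×10⁻⁶ × 4.31×10⁻⁴ / (1.26×10⁻⁶ × 0.001444) = 3.29 A.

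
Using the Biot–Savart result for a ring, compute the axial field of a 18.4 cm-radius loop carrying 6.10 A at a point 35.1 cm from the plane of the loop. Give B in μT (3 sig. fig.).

On the axis of a circular loop, B = μ₀IR² / [2(R²+z²)^(3/2)].
R² + z² = (0.184)² + (0.351)² = 0.1571 m², and (R²+z²)^(3/2) = 6.22×10⁻² m³.
B = (4π×10⁻⁷ × 6.10 × 0.03386) / (2 × 6.22×10⁻²) = 2.08×10⁻⁶ T.

B ≈ 2.08 μT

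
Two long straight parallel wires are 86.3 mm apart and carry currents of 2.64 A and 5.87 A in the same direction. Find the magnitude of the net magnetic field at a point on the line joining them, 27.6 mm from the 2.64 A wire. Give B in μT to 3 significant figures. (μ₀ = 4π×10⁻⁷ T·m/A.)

B ≈ 0.870 μT

Each long wire gives B = μ₀I/(2πd). Distances are d₁ = 0.0276 m and d₂ = 0.0587 m.
B₁ = 1.91×10⁻⁵ T, B₂ = 2.00×10⁻⁵ T.
Between parallel currents the two contributions point in opposite directions, so they subtract. B = |B₁ − B₂| = |1.91×10⁻⁵ − 2.00×10⁻⁵| = 8.70×10⁻⁷ T.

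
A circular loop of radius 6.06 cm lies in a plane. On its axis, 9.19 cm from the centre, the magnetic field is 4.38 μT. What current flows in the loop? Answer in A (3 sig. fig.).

I ≈ 2.53 A

On the axis of a loop, B = μ₀IR²/[2(R²+z²)^(3/2)], so I = 2B(R²+z²)^(3/2)/(μ₀R²).
R² + z² = 0.003672 + 0.008446 = 0.01212 m²; raised to 3/2 gives 1.33×10⁻³ m³.
I = 2 × 4.38×10⁻⁶ × 1.33×10⁻³ / (1.26×10⁻⁶ × 0.003672) = 2.53 A.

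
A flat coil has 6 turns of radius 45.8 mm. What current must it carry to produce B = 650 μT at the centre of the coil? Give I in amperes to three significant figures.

For an N-turn coil, B = Nμ₀I/(2R) with R = 0.0458 m, so I = 2RB/(Nμ₀) = 2 × 0.0458 × 6.50×10⁻⁴ / (6 × 4π×10⁻⁷) = 7.90 A.

I ≈ 7.90 A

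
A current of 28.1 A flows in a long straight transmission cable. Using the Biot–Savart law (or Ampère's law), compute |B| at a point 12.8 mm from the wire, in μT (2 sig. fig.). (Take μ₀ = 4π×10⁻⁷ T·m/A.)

For an infinitely long straight wire, B = μ₀I/(2πd).
B = (4π×10⁻⁷ × 28.1) / (2π × 0.0128) = 4.39×10⁻⁴ T.

B ≈ 440 μT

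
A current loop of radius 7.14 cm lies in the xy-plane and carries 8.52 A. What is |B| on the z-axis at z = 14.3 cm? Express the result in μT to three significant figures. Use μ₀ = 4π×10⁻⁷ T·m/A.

On the axis of a circular loop, B = μ₀IR² / [2(R²+z²)^(3/2)].
R² + z² = (0.0714)² + (0.143)² = 0.02555 m², and (R²+z²)^(3/2) = 4.08×10⁻³ m³.
B = (4π×10⁻⁷ × 8.52 × 0.005098) / (2 × 4.08×10⁻³) = 6.68×10⁻⁶ T.

B ≈ 6.68 μT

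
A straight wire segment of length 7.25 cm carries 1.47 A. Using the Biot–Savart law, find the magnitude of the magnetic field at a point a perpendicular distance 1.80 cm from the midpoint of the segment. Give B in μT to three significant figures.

For a finite straight segment, B = (μ₀I/4πd)(sinθ₁ + sinθ₂), where θ₁, θ₂ are the angles from the perpendicular to each end.
The perpendicular from the point meets the wire at its midpoint, so each end is L/2 = 0.03625 m away along the wire.
sinθ₁ = 0.03625/√(0.03625²+0.018²) = 0.8957; sinθ₂ = 0.03625/√(0.03625²+0.018²) = 0.8957.
B = (4π×10⁻⁷ × 1.47) / (4π × 0.018) × (0.8957 + 0.8957) = 1.46×10⁻⁵ T.

B ≈ 14.6 μT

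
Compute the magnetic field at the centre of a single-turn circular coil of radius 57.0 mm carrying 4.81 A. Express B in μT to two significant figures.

At the centre of a circular loop the Biot–Savart law gives B = μ₀I/(2R).
B = (4π×10⁻⁷ × 4.81) / (2 × 0.057) = 5.30×10⁻⁵ T.

B ≈ 53 μT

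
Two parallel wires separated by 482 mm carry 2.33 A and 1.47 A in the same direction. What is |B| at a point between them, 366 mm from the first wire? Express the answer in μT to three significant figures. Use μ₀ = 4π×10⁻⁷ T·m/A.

B ≈ 1.26 μT

Each long wire gives B = μ₀I/(2πd). Distances are d₁ = 0.366 m and d₂ = 0.116 m.
B₁ = 1.27×10⁻⁶ T, B₂ = 2.53×10⁻⁶ T.
Between parallel currents the two contributions point in opposite directions, so they subtract. B = |B₁ − B₂| = |1.27×10⁻⁶ − 2.53×10⁻⁶| = 1.26×10⁻⁶ T.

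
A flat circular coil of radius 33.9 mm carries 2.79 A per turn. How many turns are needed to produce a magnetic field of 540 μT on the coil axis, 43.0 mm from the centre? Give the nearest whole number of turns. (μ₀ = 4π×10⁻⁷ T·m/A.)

N = 44

For an N-turn coil, B = Nμ₀IR²/[2(R²+z²)^(3/2)]. A single turn gives B₁ = 1.23×10⁻⁵ T with R = 0.0339 m, z = 0.043 m.
N = B/B₁ = 5.40×10⁻⁴ / 1.23×10⁻⁵ = 44.01.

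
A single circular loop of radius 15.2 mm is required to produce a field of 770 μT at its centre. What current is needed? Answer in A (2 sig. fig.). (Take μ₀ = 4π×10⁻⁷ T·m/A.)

I ≈ 19 A

At the centre of a circular loop B = μ₀I/(2R), so I = 2RB/μ₀.
With R = 0.0152 m, I = 2 × 0.0152 × 7.70×10⁻⁴ / (4π×10⁻⁷) = 18.6 A.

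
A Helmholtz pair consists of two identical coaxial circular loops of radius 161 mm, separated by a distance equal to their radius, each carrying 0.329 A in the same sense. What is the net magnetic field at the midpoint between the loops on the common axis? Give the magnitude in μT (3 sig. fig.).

B ≈ 1.84 μT

Each loop contributes B = μ₀IR²/[2(R²+z²)^(3/2)] on the axis, with z measured from that loop.
Loop 1 (z = 0.0805 m): B₁ = 9.19×10⁻⁷ T. Loop 2 (z = 0.0805 m): B₂ = 9.19×10⁻⁷ T.
The fields add: B = B₁ + B₂ = 1.84×10⁻⁶ T.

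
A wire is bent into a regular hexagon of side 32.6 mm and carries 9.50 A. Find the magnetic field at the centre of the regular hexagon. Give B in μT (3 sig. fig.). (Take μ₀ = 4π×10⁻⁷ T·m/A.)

B ≈ 202 μT

Each side is a finite straight segment at perpendicular distance d = a/(2 tan(π/6)) = 0.02823 m from the centre, with end-angles ±π/6.
One side contributes B₁ = (μ₀I/4πd)·2 sin(π/6) = 3.36×10⁻⁵ T.
All 6 sides add in the same direction: B = 6 × 3.36×10⁻⁵ = 2.02×10⁻⁴ T.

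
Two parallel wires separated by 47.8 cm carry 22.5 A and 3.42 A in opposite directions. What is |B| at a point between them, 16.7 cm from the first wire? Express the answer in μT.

B ≈ 29.1 μT

Each long wire gives B = μ₀I/(2πd). Distances are d₁ = 0.167 m and d₂ = 0.311 m.
B₁ = 2.69×10⁻⁵ T, B₂ = 2.20×10⁻⁶ T.
Between antiparallel currents both contributions point the same way, so they add. B = B₁ + B₂ = 2.69×10⁻⁵ + 2.20×10⁻⁶ = 2.91×10⁻⁵ T.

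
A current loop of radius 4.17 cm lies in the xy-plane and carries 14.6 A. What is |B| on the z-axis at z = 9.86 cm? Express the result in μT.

B ≈ 13.0 μT

On the axis of a circular loop, B = μ₀IR² / [2(R²+z²)^(3/2)].
R² + z² = (0.0417)² + (0.0986)² = 0.01146 m², and (R²+z²)^(3/2) = 1.23×10⁻³ m³.
B = (4π×10⁻⁷ × 14.6 × 0.001739) / (2 × 1.23×10⁻³) = 1.30×10⁻⁵ T.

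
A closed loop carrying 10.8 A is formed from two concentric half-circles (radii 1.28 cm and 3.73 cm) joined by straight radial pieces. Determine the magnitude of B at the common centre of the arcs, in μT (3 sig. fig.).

The radial connectors point toward the centre, so dl × r̂ = 0 and they contribute nothing.
Each semicircle gives μ₀I/(4R): inner arc 2.65×10⁻⁴ T, outer arc 9.10×10⁻⁵ T.
The two arcs carry current in opposite angular senses, so their fields oppose: B = |2.65×10⁻⁴ − 9.10×10⁻⁵| = 1.74×10⁻⁴ T.

B ≈ 174 μT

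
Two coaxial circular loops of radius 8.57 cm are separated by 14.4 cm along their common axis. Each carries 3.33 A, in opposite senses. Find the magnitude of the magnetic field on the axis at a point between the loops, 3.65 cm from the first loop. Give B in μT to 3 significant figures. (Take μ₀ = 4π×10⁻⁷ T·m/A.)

Each loop contributes B = μ₀IR²/[2(R²+z²)^(3/2)] on the axis, with z measured from that loop.
Loop 1 (z = 0.0365 m): B₁ = 1.90×10⁻⁵ T. Loop 2 (z = 0.1075 m): B₂ = 5.91×10⁻⁶ T.
The fields oppose: B = |B₁ − B₂| = 1.31×10⁻⁵ T.

B ≈ 13.1 μT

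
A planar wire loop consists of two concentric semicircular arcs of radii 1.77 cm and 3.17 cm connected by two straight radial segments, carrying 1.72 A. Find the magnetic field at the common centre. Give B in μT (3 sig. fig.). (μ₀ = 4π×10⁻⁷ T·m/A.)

B ≈ 13.5 μT

The radial connectors point toward the centre, so dl × r̂ = 0 and they contribute nothing.
Each semicircle gives μ₀I/(4R): inner arc 3.05×10⁻⁵ T, outer arc 1.70×10⁻⁵ T.
The two arcs carry current in opposite angular senses, so their fields oppose: B = |3.05×10⁻⁵ − 1.70×10⁻⁵| = 1.35×10⁻⁵ T.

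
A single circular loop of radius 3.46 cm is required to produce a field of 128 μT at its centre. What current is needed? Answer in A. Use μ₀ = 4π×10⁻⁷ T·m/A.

I ≈ 7.05 A

At the centre of a circular loop B = μ₀I/(2R), so I = 2RB/μ₀.
With R = 0.0346 m, I = 2 × 0.0346 × 1.28×10⁻⁴ / (4π×10⁻⁷) = 7.05 A.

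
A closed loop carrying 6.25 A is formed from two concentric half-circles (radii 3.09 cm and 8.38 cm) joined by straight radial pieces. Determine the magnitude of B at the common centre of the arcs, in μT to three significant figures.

B ≈ 40.1 μT

The radial connectors point toward the centre, so dl × r̂ = 0 and they contribute nothing.
Each semicircle gives μ₀I/(4R): inner arc 6.35×10⁻⁵ T, outer arc 2.34×10⁻⁵ T.
The two arcs carry current in opposite angular senses, so their fields oppose: B = |6.35×10⁻⁵ − 2.34×10⁻⁵| = 4.01×10⁻⁵ T.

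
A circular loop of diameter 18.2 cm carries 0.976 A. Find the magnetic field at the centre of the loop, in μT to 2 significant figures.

At the centre of a circular loop the Biot–Savart law gives B = μ₀I/(2R) (so R = 0.091 m).
B = (4π×10⁻⁷ × 0.976) / (2 × 0.091) = 6.74×10⁻⁶ T.

B ≈ 6.7 μT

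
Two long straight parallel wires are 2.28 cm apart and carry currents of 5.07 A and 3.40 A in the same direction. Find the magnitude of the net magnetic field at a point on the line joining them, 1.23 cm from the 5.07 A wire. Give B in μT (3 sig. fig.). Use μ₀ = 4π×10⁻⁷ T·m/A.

B ≈ 17.7 μT

Each long wire gives B = μ₀I/(2πd). Distances are d₁ = 0.0123 m and d₂ = 0.0105 m.
B₁ = 8.24×10⁻⁵ T, B₂ = 6.48×10⁻⁵ T.
Between parallel currents the two contributions point in opposite directions, so they subtract. B = |B₁ − B₂| = |8.24×10⁻⁵ − 6.48×10⁻⁵| = 1.77×10⁻⁵ T.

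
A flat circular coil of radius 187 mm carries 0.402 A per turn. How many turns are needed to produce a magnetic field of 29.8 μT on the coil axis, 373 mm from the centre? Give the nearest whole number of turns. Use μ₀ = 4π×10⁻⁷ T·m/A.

N = 245

For an N-turn coil, B = Nμ₀IR²/[2(R²+z²)^(3/2)]. A single turn gives B₁ = 1.22×10⁻⁷ T with R = 0.187 m, z = 0.373 m.
N = B/B₁ = 2.98×10⁻⁵ / 1.22×10⁻⁷ = 245.09.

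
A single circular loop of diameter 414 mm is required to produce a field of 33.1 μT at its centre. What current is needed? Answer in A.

I ≈ 10.9 A

At the centre of a circular loop B = μ₀I/(2R), so I = 2RB/μ₀.
With R = 0.207 m, I = 2 × 0.207 × 3.31×10⁻⁵ / (4π×10⁻⁷) = 10.9 A.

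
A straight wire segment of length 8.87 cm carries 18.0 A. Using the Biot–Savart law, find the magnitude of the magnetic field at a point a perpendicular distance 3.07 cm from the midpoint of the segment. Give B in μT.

For a finite straight segment, B = (μ₀I/4πd)(sinθ₁ + sinθ₂), where θ₁, θ₂ are the angles from the perpendicular to each end.
The perpendicular from the point meets the wire at its midpoint, so each end is L/2 = 0.04435 m away along the wire.
sinθ₁ = 0.04435/√(0.04435²+0.0307²) = 0.8222; sinθ₂ = 0.04435/√(0.04435²+0.0307²) = 0.8222.
B = (4π×10⁻⁷ × 18.0) / (4π × 0.0307) × (0.8222 + 0.8222) = 9.64×10⁻⁵ T.

B ≈ 96.4 μT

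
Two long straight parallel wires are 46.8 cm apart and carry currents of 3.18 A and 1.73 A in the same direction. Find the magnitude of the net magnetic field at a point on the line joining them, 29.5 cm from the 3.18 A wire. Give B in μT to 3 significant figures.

B ≈ 0.156 μT

Each long wire gives B = μ₀I/(2πd). Distances are d₁ = 0.295 m and d₂ = 0.173 m.
B₁ = 2.16×10⁻⁶ T, B₂ = 2.00×10⁻⁶ T.
Between parallel currents the two contributions point in opposite directions, so they subtract. B = |B₁ − B₂| = |2.16×10⁻⁶ − 2.00×10⁻⁶| = 1.56×10⁻⁷ T.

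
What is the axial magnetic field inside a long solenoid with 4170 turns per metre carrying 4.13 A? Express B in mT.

Inside a long solenoid, B = μ₀nI with n = 4170 turns/m.
B = 4π×10⁻⁷ × 4170 × 4.13 = 2.16×10⁻² T.

B ≈ 21.6 mT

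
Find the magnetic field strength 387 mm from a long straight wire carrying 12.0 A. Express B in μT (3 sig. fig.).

For an infinitely long straight wire, B = μ₀I/(2πd).
B = (4π×10⁻⁷ × 12.0) / (2π × 0.387) = 6.20×10⁻⁶ T.

B ≈ 6.20 μT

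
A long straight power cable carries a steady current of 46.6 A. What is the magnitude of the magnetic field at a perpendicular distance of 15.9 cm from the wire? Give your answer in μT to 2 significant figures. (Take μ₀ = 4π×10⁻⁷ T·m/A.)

B ≈ 59 μT

For an infinitely long straight wire, B = μ₀I/(2πd).
B = (4π×10⁻⁷ × 46.6) / (2π × 0.159) = 5.86×10⁻⁵ T.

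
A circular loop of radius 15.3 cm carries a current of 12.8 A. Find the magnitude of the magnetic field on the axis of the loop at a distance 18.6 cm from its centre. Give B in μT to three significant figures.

On the axis of a circular loop, B = μ₀IR² / [2(R²+z²)^(3/2)].
R² + z² = (0.153)² + (0.186)² = 0.05801 m², and (R²+z²)^(3/2) = 1.40×10⁻² m³.
B = (4π×10⁻⁷ × 12.8 × 0.02341) / (2 × 1.40×10⁻²) = 1.35×10⁻⁵ T.

B ≈ 13.5 μT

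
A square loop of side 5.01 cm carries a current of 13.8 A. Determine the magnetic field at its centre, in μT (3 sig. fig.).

Each side is a finite straight segment at perpendicular distance d = a/(2 tan(π/4)) = 0.02505 m from the centre, with end-angles ±π/4.
One side contributes B₁ = (μ₀I/4πd)·2 sin(π/4) = 7.79×10⁻⁵ T.
All 4 sides add in the same direction: B = 4 × 7.79×10⁻⁵ = 3.12×10⁻⁴ T.

B ≈ 312 μT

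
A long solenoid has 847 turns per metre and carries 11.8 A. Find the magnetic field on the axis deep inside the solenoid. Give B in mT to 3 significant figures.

B ≈ 12.6 mT

Inside a long solenoid, B = μ₀nI with n = 847 turns/m.
B = 4π×10⁻⁷ × 847 × 11.8 = 1.26×10⁻² T.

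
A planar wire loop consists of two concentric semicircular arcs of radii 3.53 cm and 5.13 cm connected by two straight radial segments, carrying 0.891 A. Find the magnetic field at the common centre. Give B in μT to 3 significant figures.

B ≈ 2.47 μT

The radial connectors point toward the centre, so dl × r̂ = 0 and they contribute nothing.
Each semicircle gives μ₀I/(4R): inner arc 7.93×10⁻⁶ T, outer arc 5.46×10⁻⁶ T.
The two arcs carry current in opposite angular senses, so their fields oppose: B = |7.93×10⁻⁶ − 5.46×10⁻⁶| = 2.47×10⁻⁶ T.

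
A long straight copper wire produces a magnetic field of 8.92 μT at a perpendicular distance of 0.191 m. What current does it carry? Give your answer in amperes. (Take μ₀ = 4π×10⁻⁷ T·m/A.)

For a long straight wire B = μ₀I/(2πd), so I = 2πdB/μ₀.
I = 2π × 0.191 × 8.92×10⁻⁶ / (4π×10⁻⁷) = 8.52 A.

I ≈ 8.52 A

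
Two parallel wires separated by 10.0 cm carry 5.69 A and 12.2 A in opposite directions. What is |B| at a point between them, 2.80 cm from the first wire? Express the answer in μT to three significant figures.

Each long wire gives B = μ₀I/(2πd). Distances are d₁ = 0.028 m and d₂ = 0.072 m.
B₁ = 4.06×10⁻⁵ T, B₂ = 3.39×10⁻⁵ T.
Between antiparallel currents both contributions point the same way, so they add. B = B₁ + B₂ = 4.06×10⁻⁵ + 3.39×10⁻⁵ = 7.45×10⁻⁵ T.

B ≈ 74.5 μT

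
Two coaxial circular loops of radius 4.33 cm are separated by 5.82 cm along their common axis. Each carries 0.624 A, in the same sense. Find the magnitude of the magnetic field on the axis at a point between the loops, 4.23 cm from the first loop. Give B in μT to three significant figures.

B ≈ 10.8 μT

Each loop contributes B = μ₀IR²/[2(R²+z²)^(3/2)] on the axis, with z measured from that loop.
Loop 1 (z = 0.0423 m): B₁ = 3.31×10⁻⁶ T. Loop 2 (z = 0.0159 m): B₂ = 7.49×10⁻⁶ T.
The fields add: B = B₁ + B₂ = 1.08×10⁻⁵ T.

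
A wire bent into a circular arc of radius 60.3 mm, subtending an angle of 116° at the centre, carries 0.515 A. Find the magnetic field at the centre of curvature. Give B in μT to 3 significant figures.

The Biot–Savart field of a circular arc at its centre is B = μ₀Iφ/(4πR), with φ = 2.025 rad.
B = (4π×10⁻⁷ × 0.515 × 2.025) / (4π × 0.0603) = 1.73×10⁻⁶ T.

B ≈ 1.73 μT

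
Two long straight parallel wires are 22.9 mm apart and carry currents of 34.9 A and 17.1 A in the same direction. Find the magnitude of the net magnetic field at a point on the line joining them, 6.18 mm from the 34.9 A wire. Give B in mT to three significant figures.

B ≈ 0.925 mT

Each long wire gives B = μ₀I/(2πd). Distances are d₁ = 0.00618 m and d₂ = 0.01672 m.
B₁ = 1.13×10⁻³ T, B₂ = 2.05×10⁻⁴ T.
Between parallel currents the two contributions point in opposite directions, so they subtract. B = |B₁ − B₂| = |1.13×10⁻³ − 2.05×10⁻⁴| = 9.25×10⁻⁴ T.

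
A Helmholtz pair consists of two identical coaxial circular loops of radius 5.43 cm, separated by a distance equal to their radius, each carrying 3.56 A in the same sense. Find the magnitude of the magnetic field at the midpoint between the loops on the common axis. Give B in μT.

Each loop contributes B = μ₀IR²/[2(R²+z²)^(3/2)] on the axis, with z measured from that loop.
Loop 1 (z = 0.02715 m): B₁ = 2.95×10⁻⁵ T. Loop 2 (z = 0.02715 m): B₂ = 2.95×10⁻⁵ T.
The fields add: B = B₁ + B₂ = 5.90×10⁻⁵ T.

B ≈ 59.0 μT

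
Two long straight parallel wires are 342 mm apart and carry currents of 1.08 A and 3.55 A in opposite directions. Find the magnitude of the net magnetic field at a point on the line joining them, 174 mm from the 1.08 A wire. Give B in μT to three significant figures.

Each long wire gives B = μ₀I/(2πd). Distances are d₁ = 0.174 m and d₂ = 0.168 m.
B₁ = 1.24×10⁻⁶ T, B₂ = 4.23×10⁻⁶ T.
Between antiparallel currents both contributions point the same way, so they add. B = B₁ + B₂ = 1.24×10⁻⁶ + 4.23×10⁻⁶ = 5.47×10⁻⁶ T.

B ≈ 5.47 μT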